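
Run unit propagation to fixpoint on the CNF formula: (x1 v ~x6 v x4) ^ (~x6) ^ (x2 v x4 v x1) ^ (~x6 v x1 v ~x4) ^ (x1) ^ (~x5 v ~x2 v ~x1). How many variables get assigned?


Unit propagation repeatedly assigns the literal in any unit clause, then simplifies.
Assignments in order: x6 = F, x1 = T.
No further unit clauses remain.
Total variables assigned = 2.

2


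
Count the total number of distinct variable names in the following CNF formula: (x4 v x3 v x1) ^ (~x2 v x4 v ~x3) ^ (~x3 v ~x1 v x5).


Identify each distinct variable in the formula.
Variables found: x1, x2, x3, x4, x5.
Total distinct variables = 5.

5


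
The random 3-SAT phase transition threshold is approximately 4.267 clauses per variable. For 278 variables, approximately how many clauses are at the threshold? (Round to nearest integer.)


The 3-SAT phase transition occurs at approximately 4.267 clauses per variable.
m = 4.267 * 278 = 1186.226.
Rounded to nearest integer: 1186.

1186


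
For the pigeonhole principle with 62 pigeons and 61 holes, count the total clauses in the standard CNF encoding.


The PHP encoding has two parts:
1) At-least-one-hole clauses: 62 (one per pigeon, each with 61 literals).
2) At-most-one-pigeon-per-hole clauses: 61 holes * C(62,2) = 61 * 1891 = 115351.
Total clauses = 62 + 115351 = 115413.

115413


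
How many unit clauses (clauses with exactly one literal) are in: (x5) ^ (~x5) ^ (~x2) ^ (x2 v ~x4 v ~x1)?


A unit clause contains exactly one literal.
Unit clauses found: (x5), (~x5), (~x2).
Count = 3.

3


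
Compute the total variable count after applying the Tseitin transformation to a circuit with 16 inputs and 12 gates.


The Tseitin transformation introduces one auxiliary variable per gate.
Total variables = inputs + gates = 16 + 12 = 28.

28


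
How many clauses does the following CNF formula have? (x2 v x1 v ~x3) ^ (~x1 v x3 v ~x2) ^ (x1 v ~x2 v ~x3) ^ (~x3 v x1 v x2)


Each group enclosed in parentheses joined by ^ is one clause.
Counting the conjuncts: 4 clauses.

4


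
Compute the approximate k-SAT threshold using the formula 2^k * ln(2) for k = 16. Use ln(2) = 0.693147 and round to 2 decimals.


Using the asymptotic formula: threshold ~ 2^k * ln(2).
2^16 = 65536.
65536 * 0.693147 = 45426.08.

45426.08


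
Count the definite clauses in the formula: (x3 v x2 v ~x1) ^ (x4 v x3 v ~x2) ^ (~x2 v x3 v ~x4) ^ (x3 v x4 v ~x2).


A definite clause has exactly one positive literal.
Clause 1: 2 positive -> not definite
Clause 2: 2 positive -> not definite
Clause 3: 1 positive -> definite
Clause 4: 2 positive -> not definite
Definite clause count = 1.

1


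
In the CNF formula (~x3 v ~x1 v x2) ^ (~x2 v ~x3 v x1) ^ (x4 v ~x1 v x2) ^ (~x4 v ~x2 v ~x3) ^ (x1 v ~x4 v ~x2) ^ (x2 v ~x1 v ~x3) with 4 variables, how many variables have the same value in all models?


Find all satisfying assignments: 9 model(s).
Check which variables have the same value in every model.
No variable is fixed across all models.
Backbone size = 0.

0


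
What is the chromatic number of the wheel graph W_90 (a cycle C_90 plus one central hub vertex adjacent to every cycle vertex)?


W_90 consists of the cycle C_90 together with a hub vertex adjacent to every cycle vertex.
The cycle C_90 needs 2 colors (even cycle -> 2).
The hub is adjacent to every cycle vertex, so it must receive a new color distinct from all of them.
Chromatic number = 2 + 1 = 3.

3


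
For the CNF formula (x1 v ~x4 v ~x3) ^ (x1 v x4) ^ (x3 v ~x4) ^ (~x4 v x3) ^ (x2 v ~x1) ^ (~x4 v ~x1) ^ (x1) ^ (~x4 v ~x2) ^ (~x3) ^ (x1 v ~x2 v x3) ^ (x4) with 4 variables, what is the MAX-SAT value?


Enumerate all 16 truth assignments.
For each, count how many of the 11 clauses are satisfied.
The formula is not fully satisfiable, so the maximum is below 11.
Maximum simultaneously satisfiable clauses = 10.

10


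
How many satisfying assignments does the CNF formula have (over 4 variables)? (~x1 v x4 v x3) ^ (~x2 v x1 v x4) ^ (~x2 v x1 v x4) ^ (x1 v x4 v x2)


Enumerate all 16 truth assignments over 4 variables.
Test each against every clause.
Satisfying assignments found: 10.

10


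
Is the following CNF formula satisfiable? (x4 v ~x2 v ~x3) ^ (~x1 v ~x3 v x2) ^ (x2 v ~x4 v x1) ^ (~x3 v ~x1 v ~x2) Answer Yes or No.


Check all 16 possible truth assignments.
Number of satisfying assignments found: 9.
The formula is satisfiable.

Yes


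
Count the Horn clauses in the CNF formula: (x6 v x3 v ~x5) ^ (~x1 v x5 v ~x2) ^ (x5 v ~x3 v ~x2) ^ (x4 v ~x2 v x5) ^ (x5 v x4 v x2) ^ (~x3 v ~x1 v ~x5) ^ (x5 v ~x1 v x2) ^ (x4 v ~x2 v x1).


A Horn clause has at most one positive literal.
Clause 1: 2 positive lit(s) -> not Horn
Clause 2: 1 positive lit(s) -> Horn
Clause 3: 1 positive lit(s) -> Horn
Clause 4: 2 positive lit(s) -> not Horn
Clause 5: 3 positive lit(s) -> not Horn
Clause 6: 0 positive lit(s) -> Horn
Clause 7: 2 positive lit(s) -> not Horn
Clause 8: 2 positive lit(s) -> not Horn
Total Horn clauses = 3.

3


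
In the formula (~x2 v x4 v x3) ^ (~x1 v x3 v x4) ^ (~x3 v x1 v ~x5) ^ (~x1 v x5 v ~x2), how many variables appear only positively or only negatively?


A pure literal appears in only one polarity across all clauses.
Pure literals: x2 (negative only), x4 (positive only).
Count = 2.

2


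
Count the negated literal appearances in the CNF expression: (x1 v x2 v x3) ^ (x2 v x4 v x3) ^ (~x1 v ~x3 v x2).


Scan each clause for negated literals.
Clause 1: 0 negative; Clause 2: 0 negative; Clause 3: 2 negative.
Total negative literal occurrences = 2.

2


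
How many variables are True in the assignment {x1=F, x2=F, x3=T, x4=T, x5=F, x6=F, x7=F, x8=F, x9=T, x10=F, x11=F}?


The weight is the number of variables assigned True.
True variables: x3, x4, x9.
Weight = 3.

3


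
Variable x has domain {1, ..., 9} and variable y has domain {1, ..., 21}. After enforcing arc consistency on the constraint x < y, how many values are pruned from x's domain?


For the constraint x < y, x needs a supporting value in y's domain.
x can be at most 20 (one less than y's maximum).
Valid x values from domain: 9 out of 9.
Pruned = 9 - 9 = 0.

0


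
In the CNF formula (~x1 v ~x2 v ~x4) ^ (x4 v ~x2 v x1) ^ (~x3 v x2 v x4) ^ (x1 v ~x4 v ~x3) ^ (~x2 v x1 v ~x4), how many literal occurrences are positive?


Scan each clause for unnegated literals.
Clause 1: 0 positive; Clause 2: 2 positive; Clause 3: 2 positive; Clause 4: 1 positive; Clause 5: 1 positive.
Total positive literal occurrences = 6.

6


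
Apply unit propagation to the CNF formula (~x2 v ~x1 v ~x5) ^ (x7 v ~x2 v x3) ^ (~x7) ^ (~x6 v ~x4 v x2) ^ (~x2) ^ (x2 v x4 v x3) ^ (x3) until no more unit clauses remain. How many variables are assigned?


Unit propagation repeatedly assigns the literal in any unit clause, then simplifies.
Assignments in order: x7 = F, x2 = F, x3 = T.
No further unit clauses remain.
Total variables assigned = 3.

3


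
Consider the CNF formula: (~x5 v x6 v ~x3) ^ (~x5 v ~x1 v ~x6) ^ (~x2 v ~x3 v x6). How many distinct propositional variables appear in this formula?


Identify each distinct variable in the formula.
Variables found: x1, x2, x3, x5, x6.
Total distinct variables = 5.

5


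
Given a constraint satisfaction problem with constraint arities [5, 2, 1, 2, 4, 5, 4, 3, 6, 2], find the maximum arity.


The arities are: 5, 2, 1, 2, 4, 5, 4, 3, 6, 2.
Scan for the maximum value.
Maximum arity = 6.

6


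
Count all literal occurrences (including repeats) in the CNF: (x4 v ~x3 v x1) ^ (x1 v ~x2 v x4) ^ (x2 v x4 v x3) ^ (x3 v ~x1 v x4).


Clause lengths: 3, 3, 3, 3.
Sum = 3 + 3 + 3 + 3 = 12.

12


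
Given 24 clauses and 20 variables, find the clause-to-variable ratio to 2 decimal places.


Clause-to-variable ratio = clauses / variables.
24 / 20 = 1.2.

1.2


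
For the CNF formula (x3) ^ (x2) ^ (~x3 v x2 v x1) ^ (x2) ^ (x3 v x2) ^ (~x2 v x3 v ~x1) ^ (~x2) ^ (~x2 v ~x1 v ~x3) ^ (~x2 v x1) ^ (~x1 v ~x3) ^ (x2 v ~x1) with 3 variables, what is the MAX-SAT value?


Enumerate all 8 truth assignments.
For each, count how many of the 11 clauses are satisfied.
The formula is not fully satisfiable, so the maximum is below 11.
Maximum simultaneously satisfiable clauses = 9.

9


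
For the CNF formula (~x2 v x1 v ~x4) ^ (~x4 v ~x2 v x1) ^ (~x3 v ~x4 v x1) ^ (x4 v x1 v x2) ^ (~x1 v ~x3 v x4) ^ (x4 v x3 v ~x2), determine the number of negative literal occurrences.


Scan each clause for negated literals.
Clause 1: 2 negative; Clause 2: 2 negative; Clause 3: 2 negative; Clause 4: 0 negative; Clause 5: 2 negative; Clause 6: 1 negative.
Total negative literal occurrences = 9.

9


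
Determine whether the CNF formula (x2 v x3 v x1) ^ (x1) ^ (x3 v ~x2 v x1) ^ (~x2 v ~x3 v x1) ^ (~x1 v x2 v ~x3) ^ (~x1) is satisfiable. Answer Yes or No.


Check all 8 possible truth assignments.
Number of satisfying assignments found: 0.
The formula is unsatisfiable.

No


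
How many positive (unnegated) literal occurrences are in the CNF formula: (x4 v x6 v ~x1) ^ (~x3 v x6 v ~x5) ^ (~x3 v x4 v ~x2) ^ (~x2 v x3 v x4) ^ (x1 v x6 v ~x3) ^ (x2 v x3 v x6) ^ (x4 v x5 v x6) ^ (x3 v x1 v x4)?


Scan each clause for unnegated literals.
Clause 1: 2 positive; Clause 2: 1 positive; Clause 3: 1 positive; Clause 4: 2 positive; Clause 5: 2 positive; Clause 6: 3 positive; Clause 7: 3 positive; Clause 8: 3 positive.
Total positive literal occurrences = 17.

17


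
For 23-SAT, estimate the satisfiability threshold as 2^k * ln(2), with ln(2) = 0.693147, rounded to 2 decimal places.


Using the asymptotic formula: threshold ~ 2^k * ln(2).
2^23 = 8388608.
8388608 * 0.693147 = 5814538.47.

5814538.47


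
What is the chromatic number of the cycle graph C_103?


An odd cycle cannot be 2-colored: alternating two colors around the cycle returns to the start with a conflict.
Since 103 is odd, three colors are required (and three suffice).
Chromatic number = 3.

3


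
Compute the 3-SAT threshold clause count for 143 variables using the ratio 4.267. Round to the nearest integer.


The 3-SAT phase transition occurs at approximately 4.267 clauses per variable.
m = 4.267 * 143 = 610.181.
Rounded to nearest integer: 610.

610


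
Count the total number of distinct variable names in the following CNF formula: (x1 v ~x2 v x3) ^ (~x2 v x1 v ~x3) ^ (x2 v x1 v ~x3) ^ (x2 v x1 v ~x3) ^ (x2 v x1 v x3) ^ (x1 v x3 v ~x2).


Identify each distinct variable in the formula.
Variables found: x1, x2, x3.
Total distinct variables = 3.

3


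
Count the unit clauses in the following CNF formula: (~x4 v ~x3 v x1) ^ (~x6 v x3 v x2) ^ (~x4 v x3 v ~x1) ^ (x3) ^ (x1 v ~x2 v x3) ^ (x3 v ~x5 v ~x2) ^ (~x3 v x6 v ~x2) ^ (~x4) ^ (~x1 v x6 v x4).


A unit clause contains exactly one literal.
Unit clauses found: (x3), (~x4).
Count = 2.

2


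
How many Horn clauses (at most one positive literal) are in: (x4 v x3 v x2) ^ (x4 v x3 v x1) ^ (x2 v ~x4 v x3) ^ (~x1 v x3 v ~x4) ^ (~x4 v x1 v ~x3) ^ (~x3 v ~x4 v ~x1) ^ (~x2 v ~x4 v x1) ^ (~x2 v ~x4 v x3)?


A Horn clause has at most one positive literal.
Clause 1: 3 positive lit(s) -> not Horn
Clause 2: 3 positive lit(s) -> not Horn
Clause 3: 2 positive lit(s) -> not Horn
Clause 4: 1 positive lit(s) -> Horn
Clause 5: 1 positive lit(s) -> Horn
Clause 6: 0 positive lit(s) -> Horn
Clause 7: 1 positive lit(s) -> Horn
Clause 8: 1 positive lit(s) -> Horn
Total Horn clauses = 5.

5


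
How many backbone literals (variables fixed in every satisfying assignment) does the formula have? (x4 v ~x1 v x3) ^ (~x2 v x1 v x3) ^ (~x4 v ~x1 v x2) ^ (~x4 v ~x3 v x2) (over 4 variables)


Find all satisfying assignments: 9 model(s).
Check which variables have the same value in every model.
No variable is fixed across all models.
Backbone size = 0.

0


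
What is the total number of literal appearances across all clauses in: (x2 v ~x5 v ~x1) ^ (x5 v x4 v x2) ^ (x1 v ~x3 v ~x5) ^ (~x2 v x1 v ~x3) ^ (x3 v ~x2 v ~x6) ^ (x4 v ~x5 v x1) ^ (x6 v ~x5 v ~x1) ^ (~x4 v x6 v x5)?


Clause lengths: 3, 3, 3, 3, 3, 3, 3, 3.
Sum = 3 + 3 + 3 + 3 + 3 + 3 + 3 + 3 = 24.

24


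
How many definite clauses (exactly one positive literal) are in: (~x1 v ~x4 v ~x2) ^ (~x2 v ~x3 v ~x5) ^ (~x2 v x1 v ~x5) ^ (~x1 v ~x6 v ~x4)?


A definite clause has exactly one positive literal.
Clause 1: 0 positive -> not definite
Clause 2: 0 positive -> not definite
Clause 3: 1 positive -> definite
Clause 4: 0 positive -> not definite
Definite clause count = 1.

1


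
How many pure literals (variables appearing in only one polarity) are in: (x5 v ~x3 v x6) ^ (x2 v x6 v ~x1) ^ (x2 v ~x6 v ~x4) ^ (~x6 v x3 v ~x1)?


A pure literal appears in only one polarity across all clauses.
Pure literals: x1 (negative only), x2 (positive only), x4 (negative only), x5 (positive only).
Count = 4.

4


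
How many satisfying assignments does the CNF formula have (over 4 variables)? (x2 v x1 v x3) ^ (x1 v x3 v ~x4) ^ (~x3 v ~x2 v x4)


Enumerate all 16 truth assignments over 4 variables.
Test each against every clause.
Satisfying assignments found: 11.

11


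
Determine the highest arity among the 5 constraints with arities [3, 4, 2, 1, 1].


The arities are: 3, 4, 2, 1, 1.
Scan for the maximum value.
Maximum arity = 4.

4


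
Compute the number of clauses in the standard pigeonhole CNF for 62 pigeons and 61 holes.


The PHP encoding has two parts:
1) At-least-one-hole clauses: 62 (one per pigeon, each with 61 literals).
2) At-most-one-pigeon-per-hole clauses: 61 holes * C(62,2) = 61 * 1891 = 115351.
Total clauses = 62 + 115351 = 115413.

115413


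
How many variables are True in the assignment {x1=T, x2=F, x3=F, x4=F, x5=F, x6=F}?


The weight is the number of variables assigned True.
True variables: x1.
Weight = 1.

1


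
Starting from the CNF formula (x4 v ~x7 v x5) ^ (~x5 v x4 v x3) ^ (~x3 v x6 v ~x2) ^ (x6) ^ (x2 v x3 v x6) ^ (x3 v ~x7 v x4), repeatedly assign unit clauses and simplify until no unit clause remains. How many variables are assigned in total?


Unit propagation repeatedly assigns the literal in any unit clause, then simplifies.
Assignments in order: x6 = T.
No further unit clauses remain.
Total variables assigned = 1.

1


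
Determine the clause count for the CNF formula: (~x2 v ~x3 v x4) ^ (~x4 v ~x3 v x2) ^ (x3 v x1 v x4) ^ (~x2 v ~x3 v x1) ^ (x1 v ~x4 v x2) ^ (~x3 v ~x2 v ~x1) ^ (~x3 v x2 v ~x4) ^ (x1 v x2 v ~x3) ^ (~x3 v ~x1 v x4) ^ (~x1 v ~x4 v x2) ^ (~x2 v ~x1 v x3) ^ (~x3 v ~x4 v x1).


Each group enclosed in parentheses joined by ^ is one clause.
Counting the conjuncts: 12 clauses.

12


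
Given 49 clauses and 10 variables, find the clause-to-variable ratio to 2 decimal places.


Clause-to-variable ratio = clauses / variables.
49 / 10 = 4.9.

4.9


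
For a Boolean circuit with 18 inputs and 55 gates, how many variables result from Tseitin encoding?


The Tseitin transformation introduces one auxiliary variable per gate.
Total variables = inputs + gates = 18 + 55 = 73.

73


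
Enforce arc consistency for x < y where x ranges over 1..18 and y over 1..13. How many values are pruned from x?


For the constraint x < y, x needs a supporting value in y's domain.
x can be at most 12 (one less than y's maximum).
Valid x values from domain: 12 out of 18.
Pruned = 18 - 12 = 6.

6


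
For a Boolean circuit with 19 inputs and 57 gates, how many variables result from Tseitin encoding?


The Tseitin transformation introduces one auxiliary variable per gate.
Total variables = inputs + gates = 19 + 57 = 76.

76


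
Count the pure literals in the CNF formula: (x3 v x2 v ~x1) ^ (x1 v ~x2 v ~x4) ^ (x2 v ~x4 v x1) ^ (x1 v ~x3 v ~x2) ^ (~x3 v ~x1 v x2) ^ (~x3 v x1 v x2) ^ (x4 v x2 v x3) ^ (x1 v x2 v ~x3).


A pure literal appears in only one polarity across all clauses.
No pure literals found.
Count = 0.

0


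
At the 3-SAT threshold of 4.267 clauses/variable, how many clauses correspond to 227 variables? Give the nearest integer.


The 3-SAT phase transition occurs at approximately 4.267 clauses per variable.
m = 4.267 * 227 = 968.609.
Rounded to nearest integer: 969.

969


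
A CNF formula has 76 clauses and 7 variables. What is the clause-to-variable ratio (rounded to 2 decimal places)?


Clause-to-variable ratio = clauses / variables.
76 / 7 = 10.86.

10.86


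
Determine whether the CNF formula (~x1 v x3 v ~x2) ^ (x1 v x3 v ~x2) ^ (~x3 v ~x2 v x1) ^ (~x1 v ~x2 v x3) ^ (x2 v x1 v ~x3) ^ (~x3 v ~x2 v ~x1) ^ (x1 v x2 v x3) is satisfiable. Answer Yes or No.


Check all 8 possible truth assignments.
Number of satisfying assignments found: 2.
The formula is satisfiable.

Yes


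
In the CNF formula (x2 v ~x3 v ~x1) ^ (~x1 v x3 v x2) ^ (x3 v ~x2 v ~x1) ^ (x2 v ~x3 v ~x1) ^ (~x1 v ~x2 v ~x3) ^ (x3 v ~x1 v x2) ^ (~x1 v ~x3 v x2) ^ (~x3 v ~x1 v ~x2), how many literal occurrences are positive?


Scan each clause for unnegated literals.
Clause 1: 1 positive; Clause 2: 2 positive; Clause 3: 1 positive; Clause 4: 1 positive; Clause 5: 0 positive; Clause 6: 2 positive; Clause 7: 1 positive; Clause 8: 0 positive.
Total positive literal occurrences = 8.

8


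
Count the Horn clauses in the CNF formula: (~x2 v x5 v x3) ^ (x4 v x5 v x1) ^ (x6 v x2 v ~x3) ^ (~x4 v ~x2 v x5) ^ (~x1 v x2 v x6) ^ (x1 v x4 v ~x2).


A Horn clause has at most one positive literal.
Clause 1: 2 positive lit(s) -> not Horn
Clause 2: 3 positive lit(s) -> not Horn
Clause 3: 2 positive lit(s) -> not Horn
Clause 4: 1 positive lit(s) -> Horn
Clause 5: 2 positive lit(s) -> not Horn
Clause 6: 2 positive lit(s) -> not Horn
Total Horn clauses = 1.

1


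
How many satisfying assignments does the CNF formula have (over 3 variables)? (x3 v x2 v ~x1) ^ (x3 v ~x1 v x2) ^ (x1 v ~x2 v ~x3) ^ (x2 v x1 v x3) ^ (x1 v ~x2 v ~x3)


Enumerate all 8 truth assignments over 3 variables.
Test each against every clause.
Satisfying assignments found: 5.

5


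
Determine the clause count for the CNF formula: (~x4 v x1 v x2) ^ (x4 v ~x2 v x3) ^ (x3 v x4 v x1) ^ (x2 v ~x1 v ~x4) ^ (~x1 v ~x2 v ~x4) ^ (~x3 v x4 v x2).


Each group enclosed in parentheses joined by ^ is one clause.
Counting the conjuncts: 6 clauses.

6


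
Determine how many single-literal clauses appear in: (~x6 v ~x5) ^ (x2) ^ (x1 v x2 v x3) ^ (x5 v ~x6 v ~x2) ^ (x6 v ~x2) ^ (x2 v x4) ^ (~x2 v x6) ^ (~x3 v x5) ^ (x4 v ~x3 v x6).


A unit clause contains exactly one literal.
Unit clauses found: (x2).
Count = 1.

1


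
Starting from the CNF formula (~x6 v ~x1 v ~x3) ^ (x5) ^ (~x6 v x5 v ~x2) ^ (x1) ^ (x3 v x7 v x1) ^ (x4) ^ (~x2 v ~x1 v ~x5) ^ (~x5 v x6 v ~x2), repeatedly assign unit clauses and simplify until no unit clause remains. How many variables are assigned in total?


Unit propagation repeatedly assigns the literal in any unit clause, then simplifies.
Assignments in order: x5 = T, x1 = T, x4 = T, x2 = F.
No further unit clauses remain.
Total variables assigned = 4.

4


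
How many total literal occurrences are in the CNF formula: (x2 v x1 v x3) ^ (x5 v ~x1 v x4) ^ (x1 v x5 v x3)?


Clause lengths: 3, 3, 3.
Sum = 3 + 3 + 3 = 9.

9


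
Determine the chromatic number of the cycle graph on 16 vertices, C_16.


A cycle on an even number of vertices is bipartite: alternate two colors around the cycle.
Since 16 is even, two colors suffice, and at least two are needed because the graph has edges.
Chromatic number = 2.

2


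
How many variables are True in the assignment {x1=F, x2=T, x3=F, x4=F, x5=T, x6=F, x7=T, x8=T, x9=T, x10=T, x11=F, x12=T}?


The weight is the number of variables assigned True.
True variables: x2, x5, x7, x8, x9, x10, x12.
Weight = 7.

7


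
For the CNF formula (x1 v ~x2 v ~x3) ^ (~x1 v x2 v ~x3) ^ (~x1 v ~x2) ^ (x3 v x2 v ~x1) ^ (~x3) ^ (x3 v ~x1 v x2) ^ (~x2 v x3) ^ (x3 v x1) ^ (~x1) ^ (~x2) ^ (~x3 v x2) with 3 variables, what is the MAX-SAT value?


Enumerate all 8 truth assignments.
For each, count how many of the 11 clauses are satisfied.
The formula is not fully satisfiable, so the maximum is below 11.
Maximum simultaneously satisfiable clauses = 10.

10


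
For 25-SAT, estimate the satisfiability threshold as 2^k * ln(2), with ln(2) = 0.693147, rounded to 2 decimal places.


Using the asymptotic formula: threshold ~ 2^k * ln(2).
2^25 = 33554432.
33554432 * 0.693147 = 23258153.88.

23258153.88


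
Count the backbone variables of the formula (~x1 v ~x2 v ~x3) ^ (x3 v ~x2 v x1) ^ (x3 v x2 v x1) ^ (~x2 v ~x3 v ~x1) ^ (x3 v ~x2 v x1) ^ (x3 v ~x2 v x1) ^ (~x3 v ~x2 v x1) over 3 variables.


Find all satisfying assignments: 4 model(s).
Check which variables have the same value in every model.
No variable is fixed across all models.
Backbone size = 0.

0


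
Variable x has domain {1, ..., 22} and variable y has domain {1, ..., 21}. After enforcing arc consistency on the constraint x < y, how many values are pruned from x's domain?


For the constraint x < y, x needs a supporting value in y's domain.
x can be at most 20 (one less than y's maximum).
Valid x values from domain: 20 out of 22.
Pruned = 22 - 20 = 2.

2


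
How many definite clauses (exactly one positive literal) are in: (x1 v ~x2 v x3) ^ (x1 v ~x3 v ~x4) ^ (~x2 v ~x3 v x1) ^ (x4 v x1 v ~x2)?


A definite clause has exactly one positive literal.
Clause 1: 2 positive -> not definite
Clause 2: 1 positive -> definite
Clause 3: 1 positive -> definite
Clause 4: 2 positive -> not definite
Definite clause count = 2.

2


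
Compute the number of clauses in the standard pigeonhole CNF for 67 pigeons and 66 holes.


The PHP encoding has two parts:
1) At-least-one-hole clauses: 67 (one per pigeon, each with 66 literals).
2) At-most-one-pigeon-per-hole clauses: 66 holes * C(67,2) = 66 * 2211 = 145926.
Total clauses = 67 + 145926 = 145993.

145993


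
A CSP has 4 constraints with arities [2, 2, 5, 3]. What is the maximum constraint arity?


The arities are: 2, 2, 5, 3.
Scan for the maximum value.
Maximum arity = 5.

5


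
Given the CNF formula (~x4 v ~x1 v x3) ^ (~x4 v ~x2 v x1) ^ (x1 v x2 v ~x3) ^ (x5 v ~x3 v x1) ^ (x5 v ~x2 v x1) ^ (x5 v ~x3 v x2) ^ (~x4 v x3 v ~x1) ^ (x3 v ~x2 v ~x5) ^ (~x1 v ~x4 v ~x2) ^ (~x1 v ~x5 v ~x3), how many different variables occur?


Identify each distinct variable in the formula.
Variables found: x1, x2, x3, x4, x5.
Total distinct variables = 5.

5


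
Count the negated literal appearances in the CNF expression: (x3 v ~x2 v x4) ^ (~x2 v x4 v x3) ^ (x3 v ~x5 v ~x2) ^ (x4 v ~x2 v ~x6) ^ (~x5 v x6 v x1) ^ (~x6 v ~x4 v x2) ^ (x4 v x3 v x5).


Scan each clause for negated literals.
Clause 1: 1 negative; Clause 2: 1 negative; Clause 3: 2 negative; Clause 4: 2 negative; Clause 5: 1 negative; Clause 6: 2 negative; Clause 7: 0 negative.
Total negative literal occurrences = 9.

9


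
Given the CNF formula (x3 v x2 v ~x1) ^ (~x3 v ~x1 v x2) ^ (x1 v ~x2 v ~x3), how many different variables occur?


Identify each distinct variable in the formula.
Variables found: x1, x2, x3.
Total distinct variables = 3.

3


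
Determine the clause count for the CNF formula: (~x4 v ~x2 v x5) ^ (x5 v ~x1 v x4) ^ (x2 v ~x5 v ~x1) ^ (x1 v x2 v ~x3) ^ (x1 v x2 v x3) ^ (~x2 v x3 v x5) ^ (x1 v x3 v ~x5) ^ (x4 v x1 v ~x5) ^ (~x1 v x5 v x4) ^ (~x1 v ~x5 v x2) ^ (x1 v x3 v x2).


Each group enclosed in parentheses joined by ^ is one clause.
Counting the conjuncts: 11 clauses.

11


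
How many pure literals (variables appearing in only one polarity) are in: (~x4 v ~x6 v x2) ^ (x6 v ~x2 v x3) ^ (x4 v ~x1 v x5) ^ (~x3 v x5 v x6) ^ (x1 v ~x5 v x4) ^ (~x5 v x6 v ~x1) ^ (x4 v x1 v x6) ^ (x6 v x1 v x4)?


A pure literal appears in only one polarity across all clauses.
No pure literals found.
Count = 0.

0


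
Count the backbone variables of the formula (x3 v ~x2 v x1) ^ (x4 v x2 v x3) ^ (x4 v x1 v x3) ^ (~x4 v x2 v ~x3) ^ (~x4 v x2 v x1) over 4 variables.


Find all satisfying assignments: 9 model(s).
Check which variables have the same value in every model.
No variable is fixed across all models.
Backbone size = 0.

0


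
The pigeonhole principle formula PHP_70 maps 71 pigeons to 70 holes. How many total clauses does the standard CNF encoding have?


The PHP encoding has two parts:
1) At-least-one-hole clauses: 71 (one per pigeon, each with 70 literals).
2) At-most-one-pigeon-per-hole clauses: 70 holes * C(71,2) = 70 * 2485 = 173950.
Total clauses = 71 + 173950 = 174021.

174021


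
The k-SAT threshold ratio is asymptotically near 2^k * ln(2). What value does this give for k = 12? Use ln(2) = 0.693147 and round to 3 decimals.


Using the asymptotic formula: threshold ~ 2^k * ln(2).
2^12 = 4096.
4096 * 0.693147 = 2839.13.

2839.13


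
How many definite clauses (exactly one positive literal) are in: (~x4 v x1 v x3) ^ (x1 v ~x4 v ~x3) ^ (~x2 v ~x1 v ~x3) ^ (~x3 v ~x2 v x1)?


A definite clause has exactly one positive literal.
Clause 1: 2 positive -> not definite
Clause 2: 1 positive -> definite
Clause 3: 0 positive -> not definite
Clause 4: 1 positive -> definite
Definite clause count = 2.

2


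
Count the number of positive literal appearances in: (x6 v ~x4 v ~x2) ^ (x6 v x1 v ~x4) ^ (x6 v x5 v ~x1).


Scan each clause for unnegated literals.
Clause 1: 1 positive; Clause 2: 2 positive; Clause 3: 2 positive.
Total positive literal occurrences = 5.

5


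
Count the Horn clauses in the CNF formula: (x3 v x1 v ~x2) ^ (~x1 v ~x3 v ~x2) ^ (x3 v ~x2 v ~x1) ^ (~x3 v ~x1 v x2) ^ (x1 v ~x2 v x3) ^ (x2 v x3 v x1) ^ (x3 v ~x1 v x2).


A Horn clause has at most one positive literal.
Clause 1: 2 positive lit(s) -> not Horn
Clause 2: 0 positive lit(s) -> Horn
Clause 3: 1 positive lit(s) -> Horn
Clause 4: 1 positive lit(s) -> Horn
Clause 5: 2 positive lit(s) -> not Horn
Clause 6: 3 positive lit(s) -> not Horn
Clause 7: 2 positive lit(s) -> not Horn
Total Horn clauses = 3.

3


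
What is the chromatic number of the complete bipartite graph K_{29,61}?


K_{29,61} is bipartite by definition: the two parts are independent sets, with every edge crossing between them.
Color all vertices in one part with color 1 and all vertices in the other part with color 2.
Since the graph has at least one edge, one color does not suffice.
Chromatic number = 2.

2


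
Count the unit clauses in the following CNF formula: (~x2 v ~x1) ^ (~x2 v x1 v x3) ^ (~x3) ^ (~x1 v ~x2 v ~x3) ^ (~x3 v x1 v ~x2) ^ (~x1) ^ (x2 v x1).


A unit clause contains exactly one literal.
Unit clauses found: (~x3), (~x1).
Count = 2.

2


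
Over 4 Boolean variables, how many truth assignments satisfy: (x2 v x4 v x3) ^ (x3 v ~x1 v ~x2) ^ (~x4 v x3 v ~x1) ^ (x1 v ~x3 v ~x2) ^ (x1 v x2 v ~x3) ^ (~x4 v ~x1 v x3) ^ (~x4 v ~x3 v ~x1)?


Enumerate all 16 truth assignments over 4 variables.
Test each against every clause.
Satisfying assignments found: 5.

5


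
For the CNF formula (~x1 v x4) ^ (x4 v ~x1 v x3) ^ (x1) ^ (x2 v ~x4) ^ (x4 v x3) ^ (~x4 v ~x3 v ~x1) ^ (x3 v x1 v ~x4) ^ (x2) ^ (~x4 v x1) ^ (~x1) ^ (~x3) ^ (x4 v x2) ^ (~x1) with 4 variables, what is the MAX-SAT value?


Enumerate all 16 truth assignments.
For each, count how many of the 13 clauses are satisfied.
The formula is not fully satisfiable, so the maximum is below 13.
Maximum simultaneously satisfiable clauses = 11.

11


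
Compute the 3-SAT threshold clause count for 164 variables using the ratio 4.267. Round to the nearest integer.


The 3-SAT phase transition occurs at approximately 4.267 clauses per variable.
m = 4.267 * 164 = 699.788.
Rounded to nearest integer: 700.

700


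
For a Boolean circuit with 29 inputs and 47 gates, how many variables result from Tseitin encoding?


The Tseitin transformation introduces one auxiliary variable per gate.
Total variables = inputs + gates = 29 + 47 = 76.

76


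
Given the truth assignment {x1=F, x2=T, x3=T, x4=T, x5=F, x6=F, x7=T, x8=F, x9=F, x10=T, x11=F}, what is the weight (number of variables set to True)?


The weight is the number of variables assigned True.
True variables: x2, x3, x4, x7, x10.
Weight = 5.

5


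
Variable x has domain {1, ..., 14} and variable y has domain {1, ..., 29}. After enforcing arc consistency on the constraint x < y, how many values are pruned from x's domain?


For the constraint x < y, x needs a supporting value in y's domain.
x can be at most 28 (one less than y's maximum).
Valid x values from domain: 14 out of 14.
Pruned = 14 - 14 = 0.

0


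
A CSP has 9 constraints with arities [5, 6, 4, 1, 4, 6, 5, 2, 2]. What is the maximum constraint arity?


The arities are: 5, 6, 4, 1, 4, 6, 5, 2, 2.
Scan for the maximum value.
Maximum arity = 6.

6


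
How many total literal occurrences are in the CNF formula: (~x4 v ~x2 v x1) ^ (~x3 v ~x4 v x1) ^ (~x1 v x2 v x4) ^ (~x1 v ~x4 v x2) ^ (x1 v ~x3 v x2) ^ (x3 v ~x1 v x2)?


Clause lengths: 3, 3, 3, 3, 3, 3.
Sum = 3 + 3 + 3 + 3 + 3 + 3 = 18.

18


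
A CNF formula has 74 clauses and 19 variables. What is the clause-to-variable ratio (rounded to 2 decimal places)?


Clause-to-variable ratio = clauses / variables.
74 / 19 = 3.89.

3.89


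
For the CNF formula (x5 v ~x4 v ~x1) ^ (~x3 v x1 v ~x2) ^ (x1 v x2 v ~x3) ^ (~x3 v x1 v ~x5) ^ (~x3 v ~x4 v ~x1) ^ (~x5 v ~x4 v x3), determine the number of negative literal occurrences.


Scan each clause for negated literals.
Clause 1: 2 negative; Clause 2: 2 negative; Clause 3: 1 negative; Clause 4: 2 negative; Clause 5: 3 negative; Clause 6: 2 negative.
Total negative literal occurrences = 12.

12


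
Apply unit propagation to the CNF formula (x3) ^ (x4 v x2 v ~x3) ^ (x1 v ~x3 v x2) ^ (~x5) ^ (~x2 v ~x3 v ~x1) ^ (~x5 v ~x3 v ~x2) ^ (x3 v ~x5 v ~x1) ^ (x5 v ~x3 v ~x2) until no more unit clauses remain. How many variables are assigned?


Unit propagation repeatedly assigns the literal in any unit clause, then simplifies.
Assignments in order: x3 = T, x5 = F, x2 = F, x4 = T, x1 = T.
No further unit clauses remain.
Total variables assigned = 5.

5


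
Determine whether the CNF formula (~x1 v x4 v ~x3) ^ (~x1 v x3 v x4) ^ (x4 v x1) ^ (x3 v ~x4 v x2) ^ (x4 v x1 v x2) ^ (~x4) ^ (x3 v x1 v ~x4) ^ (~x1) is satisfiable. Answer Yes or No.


Check all 16 possible truth assignments.
Number of satisfying assignments found: 0.
The formula is unsatisfiable.

No


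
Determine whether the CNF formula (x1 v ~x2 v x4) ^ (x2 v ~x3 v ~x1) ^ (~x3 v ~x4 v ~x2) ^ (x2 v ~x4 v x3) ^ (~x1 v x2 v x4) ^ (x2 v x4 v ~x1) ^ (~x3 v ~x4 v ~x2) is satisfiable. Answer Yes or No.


Check all 16 possible truth assignments.
Number of satisfying assignments found: 7.
The formula is satisfiable.

Yes


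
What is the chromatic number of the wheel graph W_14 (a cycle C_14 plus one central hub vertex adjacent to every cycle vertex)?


W_14 consists of the cycle C_14 together with a hub vertex adjacent to every cycle vertex.
The cycle C_14 needs 2 colors (even cycle -> 2).
The hub is adjacent to every cycle vertex, so it must receive a new color distinct from all of them.
Chromatic number = 2 + 1 = 3.

3


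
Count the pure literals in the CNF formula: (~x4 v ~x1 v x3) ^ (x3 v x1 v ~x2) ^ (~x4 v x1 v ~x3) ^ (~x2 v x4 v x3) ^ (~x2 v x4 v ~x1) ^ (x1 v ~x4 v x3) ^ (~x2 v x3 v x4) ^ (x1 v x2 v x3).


A pure literal appears in only one polarity across all clauses.
No pure literals found.
Count = 0.

0


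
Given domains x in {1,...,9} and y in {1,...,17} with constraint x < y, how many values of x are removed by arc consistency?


For the constraint x < y, x needs a supporting value in y's domain.
x can be at most 16 (one less than y's maximum).
Valid x values from domain: 9 out of 9.
Pruned = 9 - 9 = 0.

0


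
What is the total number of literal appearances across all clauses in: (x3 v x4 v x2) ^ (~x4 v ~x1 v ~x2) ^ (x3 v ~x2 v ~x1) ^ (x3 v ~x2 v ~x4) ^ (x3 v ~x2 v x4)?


Clause lengths: 3, 3, 3, 3, 3.
Sum = 3 + 3 + 3 + 3 + 3 = 15.

15


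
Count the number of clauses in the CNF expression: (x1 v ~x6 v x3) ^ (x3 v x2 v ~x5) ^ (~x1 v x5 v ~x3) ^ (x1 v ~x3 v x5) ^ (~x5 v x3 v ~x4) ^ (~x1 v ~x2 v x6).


Each group enclosed in parentheses joined by ^ is one clause.
Counting the conjuncts: 6 clauses.

6


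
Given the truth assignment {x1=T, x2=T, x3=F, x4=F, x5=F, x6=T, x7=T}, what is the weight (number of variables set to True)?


The weight is the number of variables assigned True.
True variables: x1, x2, x6, x7.
Weight = 4.

4


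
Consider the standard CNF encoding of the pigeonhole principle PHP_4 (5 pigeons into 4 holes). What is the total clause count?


The PHP encoding has two parts:
1) At-least-one-hole clauses: 5 (one per pigeon, each with 4 literals).
2) At-most-one-pigeon-per-hole clauses: 4 holes * C(5,2) = 4 * 10 = 40.
Total clauses = 5 + 40 = 45.

45


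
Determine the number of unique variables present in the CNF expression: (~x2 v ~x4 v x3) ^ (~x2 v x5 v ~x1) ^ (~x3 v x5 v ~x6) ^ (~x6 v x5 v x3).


Identify each distinct variable in the formula.
Variables found: x1, x2, x3, x4, x5, x6.
Total distinct variables = 6.

6


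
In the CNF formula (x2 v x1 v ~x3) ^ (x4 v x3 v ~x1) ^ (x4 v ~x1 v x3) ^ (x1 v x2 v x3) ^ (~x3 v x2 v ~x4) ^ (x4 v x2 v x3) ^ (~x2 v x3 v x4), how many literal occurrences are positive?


Scan each clause for unnegated literals.
Clause 1: 2 positive; Clause 2: 2 positive; Clause 3: 2 positive; Clause 4: 3 positive; Clause 5: 1 positive; Clause 6: 3 positive; Clause 7: 2 positive.
Total positive literal occurrences = 15.

15


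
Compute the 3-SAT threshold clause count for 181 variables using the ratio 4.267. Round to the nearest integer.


The 3-SAT phase transition occurs at approximately 4.267 clauses per variable.
m = 4.267 * 181 = 772.327.
Rounded to nearest integer: 772.

772


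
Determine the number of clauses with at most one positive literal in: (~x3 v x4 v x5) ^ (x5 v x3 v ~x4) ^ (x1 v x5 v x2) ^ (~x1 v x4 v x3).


A Horn clause has at most one positive literal.
Clause 1: 2 positive lit(s) -> not Horn
Clause 2: 2 positive lit(s) -> not Horn
Clause 3: 3 positive lit(s) -> not Horn
Clause 4: 2 positive lit(s) -> not Horn
Total Horn clauses = 0.

0


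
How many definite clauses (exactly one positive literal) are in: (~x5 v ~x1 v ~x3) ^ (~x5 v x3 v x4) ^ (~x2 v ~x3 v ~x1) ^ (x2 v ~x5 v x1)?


A definite clause has exactly one positive literal.
Clause 1: 0 positive -> not definite
Clause 2: 2 positive -> not definite
Clause 3: 0 positive -> not definite
Clause 4: 2 positive -> not definite
Definite clause count = 0.

0


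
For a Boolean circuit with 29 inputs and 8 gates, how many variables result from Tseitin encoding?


The Tseitin transformation introduces one auxiliary variable per gate.
Total variables = inputs + gates = 29 + 8 = 37.

37


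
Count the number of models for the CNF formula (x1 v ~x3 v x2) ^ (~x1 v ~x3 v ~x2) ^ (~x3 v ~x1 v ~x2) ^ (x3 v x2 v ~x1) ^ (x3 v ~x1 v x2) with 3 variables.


Enumerate all 8 truth assignments over 3 variables.
Test each against every clause.
Satisfying assignments found: 5.

5


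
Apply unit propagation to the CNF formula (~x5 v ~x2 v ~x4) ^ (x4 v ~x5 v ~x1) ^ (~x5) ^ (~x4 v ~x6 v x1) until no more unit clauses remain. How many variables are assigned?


Unit propagation repeatedly assigns the literal in any unit clause, then simplifies.
Assignments in order: x5 = F.
No further unit clauses remain.
Total variables assigned = 1.

1


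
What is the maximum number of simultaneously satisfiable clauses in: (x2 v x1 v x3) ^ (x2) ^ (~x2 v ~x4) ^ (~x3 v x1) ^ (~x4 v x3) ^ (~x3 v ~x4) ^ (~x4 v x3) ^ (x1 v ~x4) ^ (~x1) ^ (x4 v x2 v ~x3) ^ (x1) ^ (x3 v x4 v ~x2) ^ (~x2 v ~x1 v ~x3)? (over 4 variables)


Enumerate all 16 truth assignments.
For each, count how many of the 13 clauses are satisfied.
The formula is not fully satisfiable, so the maximum is below 13.
Maximum simultaneously satisfiable clauses = 11.

11


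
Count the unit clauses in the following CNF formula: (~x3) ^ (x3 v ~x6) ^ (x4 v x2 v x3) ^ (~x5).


A unit clause contains exactly one literal.
Unit clauses found: (~x3), (~x5).
Count = 2.

2


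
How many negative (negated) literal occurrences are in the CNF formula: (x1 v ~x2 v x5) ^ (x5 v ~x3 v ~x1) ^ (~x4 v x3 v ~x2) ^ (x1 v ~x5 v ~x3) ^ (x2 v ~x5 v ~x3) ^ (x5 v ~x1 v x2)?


Scan each clause for negated literals.
Clause 1: 1 negative; Clause 2: 2 negative; Clause 3: 2 negative; Clause 4: 2 negative; Clause 5: 2 negative; Clause 6: 1 negative.
Total negative literal occurrences = 10.

10


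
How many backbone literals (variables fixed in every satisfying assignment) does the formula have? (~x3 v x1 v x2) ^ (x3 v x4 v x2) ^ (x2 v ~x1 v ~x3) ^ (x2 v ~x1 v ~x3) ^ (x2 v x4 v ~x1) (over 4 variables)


Find all satisfying assignments: 10 model(s).
Check which variables have the same value in every model.
No variable is fixed across all models.
Backbone size = 0.

0


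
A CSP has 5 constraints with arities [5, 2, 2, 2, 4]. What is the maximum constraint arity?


The arities are: 5, 2, 2, 2, 4.
Scan for the maximum value.
Maximum arity = 5.

5


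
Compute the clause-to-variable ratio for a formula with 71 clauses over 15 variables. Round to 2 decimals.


Clause-to-variable ratio = clauses / variables.
71 / 15 = 4.73.

4.73


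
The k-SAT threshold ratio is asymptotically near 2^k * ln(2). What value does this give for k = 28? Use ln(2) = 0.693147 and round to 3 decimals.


Using the asymptotic formula: threshold ~ 2^k * ln(2).
2^28 = 268435456.
268435456 * 0.693147 = 186065231.02.

186065231.02


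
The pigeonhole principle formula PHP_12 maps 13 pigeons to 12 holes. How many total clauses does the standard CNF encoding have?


The PHP encoding has two parts:
1) At-least-one-hole clauses: 13 (one per pigeon, each with 12 literals).
2) At-most-one-pigeon-per-hole clauses: 12 holes * C(13,2) = 12 * 78 = 936.
Total clauses = 13 + 936 = 949.

949


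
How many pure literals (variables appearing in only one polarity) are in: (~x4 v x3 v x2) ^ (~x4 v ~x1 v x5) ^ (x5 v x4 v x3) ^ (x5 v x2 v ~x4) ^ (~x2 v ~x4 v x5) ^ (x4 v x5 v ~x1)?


A pure literal appears in only one polarity across all clauses.
Pure literals: x1 (negative only), x3 (positive only), x5 (positive only).
Count = 3.

3


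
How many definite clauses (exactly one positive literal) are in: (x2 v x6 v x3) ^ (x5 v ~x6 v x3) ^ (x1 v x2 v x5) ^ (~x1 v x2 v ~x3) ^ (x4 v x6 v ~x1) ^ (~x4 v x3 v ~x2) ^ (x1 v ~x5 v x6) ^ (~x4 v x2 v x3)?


A definite clause has exactly one positive literal.
Clause 1: 3 positive -> not definite
Clause 2: 2 positive -> not definite
Clause 3: 3 positive -> not definite
Clause 4: 1 positive -> definite
Clause 5: 2 positive -> not definite
Clause 6: 1 positive -> definite
Clause 7: 2 positive -> not definite
Clause 8: 2 positive -> not definite
Definite clause count = 2.

2


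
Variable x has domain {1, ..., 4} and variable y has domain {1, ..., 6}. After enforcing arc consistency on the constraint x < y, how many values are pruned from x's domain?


For the constraint x < y, x needs a supporting value in y's domain.
x can be at most 5 (one less than y's maximum).
Valid x values from domain: 4 out of 4.
Pruned = 4 - 4 = 0.

0


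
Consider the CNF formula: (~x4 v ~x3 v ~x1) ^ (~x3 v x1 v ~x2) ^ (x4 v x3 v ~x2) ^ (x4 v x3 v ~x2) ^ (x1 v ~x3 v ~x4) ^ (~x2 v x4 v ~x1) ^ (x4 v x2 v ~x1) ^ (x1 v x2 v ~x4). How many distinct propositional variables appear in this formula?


Identify each distinct variable in the formula.
Variables found: x1, x2, x3, x4.
Total distinct variables = 4.

4


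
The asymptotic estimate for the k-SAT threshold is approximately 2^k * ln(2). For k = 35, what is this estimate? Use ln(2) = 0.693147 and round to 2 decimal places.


Using the asymptotic formula: threshold ~ 2^k * ln(2).
2^35 = 34359738368.
34359738368 * 0.693147 = 23816349570.56.

23816349570.56


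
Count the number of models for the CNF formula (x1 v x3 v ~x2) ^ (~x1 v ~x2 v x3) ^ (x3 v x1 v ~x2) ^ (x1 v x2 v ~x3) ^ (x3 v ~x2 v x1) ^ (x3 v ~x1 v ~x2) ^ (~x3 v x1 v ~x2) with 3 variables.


Enumerate all 8 truth assignments over 3 variables.
Test each against every clause.
Satisfying assignments found: 4.

4
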